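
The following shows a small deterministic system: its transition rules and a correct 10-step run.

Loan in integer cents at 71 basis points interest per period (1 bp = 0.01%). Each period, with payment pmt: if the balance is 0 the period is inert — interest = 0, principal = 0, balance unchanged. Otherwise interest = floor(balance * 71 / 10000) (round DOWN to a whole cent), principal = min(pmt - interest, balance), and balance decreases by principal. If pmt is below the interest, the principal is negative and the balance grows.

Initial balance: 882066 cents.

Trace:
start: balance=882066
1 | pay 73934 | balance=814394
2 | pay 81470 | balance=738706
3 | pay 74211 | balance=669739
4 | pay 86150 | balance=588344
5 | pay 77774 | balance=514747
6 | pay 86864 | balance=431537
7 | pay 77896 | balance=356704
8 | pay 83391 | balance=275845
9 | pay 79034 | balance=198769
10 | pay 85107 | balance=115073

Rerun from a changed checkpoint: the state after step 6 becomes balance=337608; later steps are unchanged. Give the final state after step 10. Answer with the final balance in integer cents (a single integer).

state after step 6 := balance=337608
7 | pay 77896 | balance=262109
8 | pay 83391 | balance=180578
9 | pay 79034 | balance=102826
10 | pay 85107 | balance=18449

18449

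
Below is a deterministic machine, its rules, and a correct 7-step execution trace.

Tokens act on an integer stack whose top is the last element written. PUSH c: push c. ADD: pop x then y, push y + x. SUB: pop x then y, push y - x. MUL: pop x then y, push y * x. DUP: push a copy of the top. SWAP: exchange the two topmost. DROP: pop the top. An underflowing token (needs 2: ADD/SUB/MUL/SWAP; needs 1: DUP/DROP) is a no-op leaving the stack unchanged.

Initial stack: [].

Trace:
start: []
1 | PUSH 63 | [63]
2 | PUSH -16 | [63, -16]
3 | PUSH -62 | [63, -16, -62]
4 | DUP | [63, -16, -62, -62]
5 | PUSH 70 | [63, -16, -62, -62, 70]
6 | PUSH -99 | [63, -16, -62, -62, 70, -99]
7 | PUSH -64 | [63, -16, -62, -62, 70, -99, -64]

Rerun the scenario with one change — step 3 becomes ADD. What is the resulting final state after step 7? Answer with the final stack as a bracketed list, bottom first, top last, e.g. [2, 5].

[47, 47, 70, -99, -64]

(re-executing from step 3 with the substitution; state before step 3: [63, -16])
3 | ADD | [47]
4 | DUP | [47, 47]
5 | PUSH 70 | [47, 47, 70]
6 | PUSH -99 | [47, 47, 70, -99]
7 | PUSH -64 | [47, 47, 70, -99, -64]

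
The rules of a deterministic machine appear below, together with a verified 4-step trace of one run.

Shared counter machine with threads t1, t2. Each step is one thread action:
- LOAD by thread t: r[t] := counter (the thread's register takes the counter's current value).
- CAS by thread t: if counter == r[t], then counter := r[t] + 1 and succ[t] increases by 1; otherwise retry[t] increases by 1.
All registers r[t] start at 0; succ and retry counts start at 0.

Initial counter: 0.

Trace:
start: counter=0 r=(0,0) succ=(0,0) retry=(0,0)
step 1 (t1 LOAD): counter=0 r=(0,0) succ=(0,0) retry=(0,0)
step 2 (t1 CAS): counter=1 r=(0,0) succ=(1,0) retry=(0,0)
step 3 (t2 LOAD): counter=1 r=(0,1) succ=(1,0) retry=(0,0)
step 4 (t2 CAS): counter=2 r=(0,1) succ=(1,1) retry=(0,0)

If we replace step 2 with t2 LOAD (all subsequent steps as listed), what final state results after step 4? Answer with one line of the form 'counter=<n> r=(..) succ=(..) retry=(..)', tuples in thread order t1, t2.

(re-executing from step 2 with the substitution; state before step 2: counter=0 r=(0,0) succ=(0,0) retry=(0,0))
step 2 (t2 LOAD): counter=0 r=(0,0) succ=(0,0) retry=(0,0)
step 3 (t2 LOAD): counter=0 r=(0,0) succ=(0,0) retry=(0,0)
step 4 (t2 CAS): counter=1 r=(0,0) succ=(0,1) retry=(0,0)

counter=1 r=(0,0) succ=(0,1) retry=(0,0)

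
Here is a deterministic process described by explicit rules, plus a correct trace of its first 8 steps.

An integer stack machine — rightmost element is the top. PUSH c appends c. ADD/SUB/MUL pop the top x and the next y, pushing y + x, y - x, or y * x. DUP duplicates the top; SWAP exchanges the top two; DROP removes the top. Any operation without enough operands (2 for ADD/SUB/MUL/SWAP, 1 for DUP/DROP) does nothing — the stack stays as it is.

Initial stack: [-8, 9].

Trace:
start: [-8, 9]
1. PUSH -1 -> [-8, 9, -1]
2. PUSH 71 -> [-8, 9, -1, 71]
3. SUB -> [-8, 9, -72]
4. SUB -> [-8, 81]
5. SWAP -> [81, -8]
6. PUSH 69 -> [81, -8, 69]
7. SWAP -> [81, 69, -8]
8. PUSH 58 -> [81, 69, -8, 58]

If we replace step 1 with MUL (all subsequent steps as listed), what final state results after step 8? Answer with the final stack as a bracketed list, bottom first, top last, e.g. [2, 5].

(re-executing from step 1 with the substitution; state before step 1: [-8, 9])
1. MUL -> [-72]
2. PUSH 71 -> [-72, 71]
3. SUB -> [-143]
4. SUB -> [-143]
5. SWAP -> [-143]
6. PUSH 69 -> [-143, 69]
7. SWAP -> [69, -143]
8. PUSH 58 -> [69, -143, 58]

[69, -143, 58]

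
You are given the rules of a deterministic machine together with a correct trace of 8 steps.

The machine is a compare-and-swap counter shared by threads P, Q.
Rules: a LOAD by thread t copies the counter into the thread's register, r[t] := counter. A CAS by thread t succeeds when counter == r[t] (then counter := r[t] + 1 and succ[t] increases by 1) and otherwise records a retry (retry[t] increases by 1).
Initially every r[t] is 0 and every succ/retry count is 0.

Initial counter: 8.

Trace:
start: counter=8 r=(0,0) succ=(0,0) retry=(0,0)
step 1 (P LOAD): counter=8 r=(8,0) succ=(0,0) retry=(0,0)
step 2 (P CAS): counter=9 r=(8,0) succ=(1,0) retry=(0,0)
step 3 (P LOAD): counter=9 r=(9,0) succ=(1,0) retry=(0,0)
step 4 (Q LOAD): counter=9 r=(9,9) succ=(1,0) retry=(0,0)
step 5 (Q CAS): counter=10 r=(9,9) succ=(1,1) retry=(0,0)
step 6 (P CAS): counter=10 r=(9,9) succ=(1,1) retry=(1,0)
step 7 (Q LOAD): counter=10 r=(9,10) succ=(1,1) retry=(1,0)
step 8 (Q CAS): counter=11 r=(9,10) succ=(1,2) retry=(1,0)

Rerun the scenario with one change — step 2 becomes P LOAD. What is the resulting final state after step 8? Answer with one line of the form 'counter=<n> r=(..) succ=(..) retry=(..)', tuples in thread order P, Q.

counter=10 r=(8,9) succ=(0,2) retry=(1,0)

(re-executing from step 2 with the substitution; state before step 2: counter=8 r=(8,0) succ=(0,0) retry=(0,0))
step 2 (P LOAD): counter=8 r=(8,0) succ=(0,0) retry=(0,0)
step 3 (P LOAD): counter=8 r=(8,0) succ=(0,0) retry=(0,0)
step 4 (Q LOAD): counter=8 r=(8,8) succ=(0,0) retry=(0,0)
step 5 (Q CAS): counter=9 r=(8,8) succ=(0,1) retry=(0,0)
step 6 (P CAS): counter=9 r=(8,8) succ=(0,1) retry=(1,0)
step 7 (Q LOAD): counter=9 r=(8,9) succ=(0,1) retry=(1,0)
step 8 (Q CAS): counter=10 r=(8,9) succ=(0,2) retry=(1,0)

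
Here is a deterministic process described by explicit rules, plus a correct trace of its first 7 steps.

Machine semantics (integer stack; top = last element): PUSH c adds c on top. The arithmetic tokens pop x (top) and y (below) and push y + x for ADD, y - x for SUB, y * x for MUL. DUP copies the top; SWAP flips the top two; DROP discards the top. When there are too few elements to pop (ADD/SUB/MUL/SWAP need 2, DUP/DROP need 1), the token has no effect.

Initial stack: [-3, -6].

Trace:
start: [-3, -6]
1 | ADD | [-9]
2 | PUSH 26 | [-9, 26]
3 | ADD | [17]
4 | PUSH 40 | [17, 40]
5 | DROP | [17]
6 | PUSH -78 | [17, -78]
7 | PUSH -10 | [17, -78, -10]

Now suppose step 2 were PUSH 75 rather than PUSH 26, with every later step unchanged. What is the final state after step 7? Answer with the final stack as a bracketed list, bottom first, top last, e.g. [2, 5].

[66, -78, -10]

(re-executing from step 2 with the substitution; state before step 2: [-9])
2 | PUSH 75 | [-9, 75]
3 | ADD | [66]
4 | PUSH 40 | [66, 40]
5 | DROP | [66]
6 | PUSH -78 | [66, -78]
7 | PUSH -10 | [66, -78, -10]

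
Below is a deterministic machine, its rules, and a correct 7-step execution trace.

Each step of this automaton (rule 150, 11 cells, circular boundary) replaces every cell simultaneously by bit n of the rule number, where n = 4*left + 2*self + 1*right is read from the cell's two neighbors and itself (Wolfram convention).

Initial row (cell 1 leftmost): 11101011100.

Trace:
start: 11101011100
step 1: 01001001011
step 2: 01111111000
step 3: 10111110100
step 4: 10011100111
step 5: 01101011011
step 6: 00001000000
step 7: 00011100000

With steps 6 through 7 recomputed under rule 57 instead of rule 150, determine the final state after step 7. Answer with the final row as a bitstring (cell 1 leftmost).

(re-executing steps 6..7 under rule 57; state before step 6: 01101011011)
step 6: 11010110110
step 7: 10101101101

10101101101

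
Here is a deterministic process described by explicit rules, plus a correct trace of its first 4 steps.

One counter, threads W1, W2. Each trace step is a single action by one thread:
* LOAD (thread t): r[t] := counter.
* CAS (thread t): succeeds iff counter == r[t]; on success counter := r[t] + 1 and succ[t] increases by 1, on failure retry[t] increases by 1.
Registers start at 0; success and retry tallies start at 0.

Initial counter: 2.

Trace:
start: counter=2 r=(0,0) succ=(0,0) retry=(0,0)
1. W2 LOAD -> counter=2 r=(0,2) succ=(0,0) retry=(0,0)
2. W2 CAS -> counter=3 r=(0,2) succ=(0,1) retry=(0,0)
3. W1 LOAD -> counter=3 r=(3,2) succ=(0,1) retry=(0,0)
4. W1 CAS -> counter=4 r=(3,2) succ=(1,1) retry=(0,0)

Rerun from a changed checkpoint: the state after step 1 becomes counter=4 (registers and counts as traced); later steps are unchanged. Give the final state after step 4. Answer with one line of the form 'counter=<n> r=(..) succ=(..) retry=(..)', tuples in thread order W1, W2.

state after step 1 := counter=4 r=(0,2) succ=(0,0) retry=(0,0)
2. W2 CAS -> counter=4 r=(0,2) succ=(0,0) retry=(0,1)
3. W1 LOAD -> counter=4 r=(4,2) succ=(0,0) retry=(0,1)
4. W1 CAS -> counter=5 r=(4,2) succ=(1,0) retry=(0,1)

counter=5 r=(4,2) succ=(1,0) retry=(0,1)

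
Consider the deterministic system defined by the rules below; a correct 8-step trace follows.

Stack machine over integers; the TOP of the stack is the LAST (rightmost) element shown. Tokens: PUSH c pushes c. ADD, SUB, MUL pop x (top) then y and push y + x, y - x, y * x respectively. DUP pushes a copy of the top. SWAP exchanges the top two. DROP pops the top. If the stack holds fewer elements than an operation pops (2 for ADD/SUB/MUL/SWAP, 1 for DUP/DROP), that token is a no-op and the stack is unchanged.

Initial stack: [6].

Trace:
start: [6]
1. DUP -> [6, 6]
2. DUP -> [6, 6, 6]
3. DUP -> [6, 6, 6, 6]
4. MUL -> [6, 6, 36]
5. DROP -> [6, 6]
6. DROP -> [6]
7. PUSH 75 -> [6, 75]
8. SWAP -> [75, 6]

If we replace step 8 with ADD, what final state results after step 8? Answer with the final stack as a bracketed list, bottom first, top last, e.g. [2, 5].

(re-executing from step 8 with the substitution; state before step 8: [6, 75])
8. ADD -> [81]

[81]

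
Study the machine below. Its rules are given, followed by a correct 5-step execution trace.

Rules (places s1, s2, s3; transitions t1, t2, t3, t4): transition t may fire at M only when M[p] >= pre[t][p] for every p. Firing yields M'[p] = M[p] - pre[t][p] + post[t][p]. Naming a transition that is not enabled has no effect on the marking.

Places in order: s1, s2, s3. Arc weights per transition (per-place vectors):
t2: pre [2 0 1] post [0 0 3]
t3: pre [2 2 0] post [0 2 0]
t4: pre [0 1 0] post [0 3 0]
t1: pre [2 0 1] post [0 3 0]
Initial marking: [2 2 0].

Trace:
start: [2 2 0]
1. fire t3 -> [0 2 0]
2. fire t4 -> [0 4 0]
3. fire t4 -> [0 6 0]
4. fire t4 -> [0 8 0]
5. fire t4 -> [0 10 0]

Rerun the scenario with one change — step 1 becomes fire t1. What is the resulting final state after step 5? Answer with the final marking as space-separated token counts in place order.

2 10 0

(re-executing from step 1 with the substitution; state before step 1: [2 2 0])
1. fire t1 -> [2 2 0]
2. fire t4 -> [2 4 0]
3. fire t4 -> [2 6 0]
4. fire t4 -> [2 8 0]
5. fire t4 -> [2 10 0]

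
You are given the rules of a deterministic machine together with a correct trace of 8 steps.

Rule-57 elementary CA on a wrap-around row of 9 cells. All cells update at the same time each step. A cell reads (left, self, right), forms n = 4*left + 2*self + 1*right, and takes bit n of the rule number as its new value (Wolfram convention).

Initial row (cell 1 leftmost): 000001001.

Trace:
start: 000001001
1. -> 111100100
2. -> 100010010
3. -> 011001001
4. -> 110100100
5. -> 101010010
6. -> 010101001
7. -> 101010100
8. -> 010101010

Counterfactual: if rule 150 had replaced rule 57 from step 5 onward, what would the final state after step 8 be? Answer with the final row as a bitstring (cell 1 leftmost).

101110011

(re-executing steps 5..8 under rule 150; state before step 5: 110100100)
5. -> 000111111
6. -> 101011110
7. -> 101001100
8. -> 101110011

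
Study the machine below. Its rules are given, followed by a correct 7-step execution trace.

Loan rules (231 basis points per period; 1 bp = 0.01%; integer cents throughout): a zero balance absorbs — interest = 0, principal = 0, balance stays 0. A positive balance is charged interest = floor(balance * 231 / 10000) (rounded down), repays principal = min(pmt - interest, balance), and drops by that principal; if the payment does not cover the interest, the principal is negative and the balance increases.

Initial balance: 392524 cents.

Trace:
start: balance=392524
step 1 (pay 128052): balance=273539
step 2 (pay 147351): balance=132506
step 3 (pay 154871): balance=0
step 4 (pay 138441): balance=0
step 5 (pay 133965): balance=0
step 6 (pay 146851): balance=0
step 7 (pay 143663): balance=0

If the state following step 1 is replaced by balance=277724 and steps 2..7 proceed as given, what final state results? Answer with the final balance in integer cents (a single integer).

state after step 1 := balance=277724
step 2 (pay 147351): balance=136788
step 3 (pay 154871): balance=0
step 4 (pay 138441): balance=0
step 5 (pay 133965): balance=0
step 6 (pay 146851): balance=0
step 7 (pay 143663): balance=0

0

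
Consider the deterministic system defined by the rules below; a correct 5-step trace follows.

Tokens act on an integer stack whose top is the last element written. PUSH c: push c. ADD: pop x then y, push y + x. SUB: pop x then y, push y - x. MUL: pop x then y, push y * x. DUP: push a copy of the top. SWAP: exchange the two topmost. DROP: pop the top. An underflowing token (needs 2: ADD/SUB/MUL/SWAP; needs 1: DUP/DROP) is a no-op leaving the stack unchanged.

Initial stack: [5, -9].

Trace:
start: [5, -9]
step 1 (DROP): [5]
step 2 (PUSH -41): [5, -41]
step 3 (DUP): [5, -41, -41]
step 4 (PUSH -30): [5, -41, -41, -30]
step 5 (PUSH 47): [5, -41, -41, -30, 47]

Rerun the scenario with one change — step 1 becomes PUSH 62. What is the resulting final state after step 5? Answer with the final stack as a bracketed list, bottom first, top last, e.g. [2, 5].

(re-executing from step 1 with the substitution; state before step 1: [5, -9])
step 1 (PUSH 62): [5, -9, 62]
step 2 (PUSH -41): [5, -9, 62, -41]
step 3 (DUP): [5, -9, 62, -41, -41]
step 4 (PUSH -30): [5, -9, 62, -41, -41, -30]
step 5 (PUSH 47): [5, -9, 62, -41, -41, -30, 47]

[5, -9, 62, -41, -41, -30, 47]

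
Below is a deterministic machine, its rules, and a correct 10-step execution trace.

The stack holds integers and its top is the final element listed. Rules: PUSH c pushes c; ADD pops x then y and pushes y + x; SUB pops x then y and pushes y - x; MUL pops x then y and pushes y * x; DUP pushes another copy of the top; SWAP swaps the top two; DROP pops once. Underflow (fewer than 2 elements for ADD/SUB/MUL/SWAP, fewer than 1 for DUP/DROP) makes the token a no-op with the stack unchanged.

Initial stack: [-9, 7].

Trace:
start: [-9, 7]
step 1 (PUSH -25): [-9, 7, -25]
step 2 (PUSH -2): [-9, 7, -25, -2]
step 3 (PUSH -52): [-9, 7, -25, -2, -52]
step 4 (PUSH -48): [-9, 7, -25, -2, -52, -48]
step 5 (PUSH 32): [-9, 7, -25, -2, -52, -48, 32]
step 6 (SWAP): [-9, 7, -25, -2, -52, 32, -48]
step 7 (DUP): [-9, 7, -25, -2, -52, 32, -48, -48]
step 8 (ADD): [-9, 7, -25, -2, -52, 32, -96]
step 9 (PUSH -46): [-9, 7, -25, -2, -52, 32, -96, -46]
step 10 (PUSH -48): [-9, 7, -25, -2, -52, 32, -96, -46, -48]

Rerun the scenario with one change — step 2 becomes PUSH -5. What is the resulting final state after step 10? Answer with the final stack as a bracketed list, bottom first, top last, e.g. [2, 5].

(re-executing from step 2 with the substitution; state before step 2: [-9, 7, -25])
step 2 (PUSH -5): [-9, 7, -25, -5]
step 3 (PUSH -52): [-9, 7, -25, -5, -52]
step 4 (PUSH -48): [-9, 7, -25, -5, -52, -48]
step 5 (PUSH 32): [-9, 7, -25, -5, -52, -48, 32]
step 6 (SWAP): [-9, 7, -25, -5, -52, 32, -48]
step 7 (DUP): [-9, 7, -25, -5, -52, 32, -48, -48]
step 8 (ADD): [-9, 7, -25, -5, -52, 32, -96]
step 9 (PUSH -46): [-9, 7, -25, -5, -52, 32, -96, -46]
step 10 (PUSH -48): [-9, 7, -25, -5, -52, 32, -96, -46, -48]

[-9, 7, -25, -5, -52, 32, -96, -46, -48]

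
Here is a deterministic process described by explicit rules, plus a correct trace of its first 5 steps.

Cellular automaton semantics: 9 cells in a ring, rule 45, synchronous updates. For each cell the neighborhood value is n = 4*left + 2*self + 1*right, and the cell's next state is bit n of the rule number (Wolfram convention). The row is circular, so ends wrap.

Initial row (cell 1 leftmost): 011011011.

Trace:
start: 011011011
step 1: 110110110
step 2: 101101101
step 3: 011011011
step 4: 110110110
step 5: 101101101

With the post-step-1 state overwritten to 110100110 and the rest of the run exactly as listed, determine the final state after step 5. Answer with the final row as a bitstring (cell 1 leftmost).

100011100

state after step 1 := 110100110
step 2: 101100101
step 3: 011000111
step 4: 110010100
step 5: 100011100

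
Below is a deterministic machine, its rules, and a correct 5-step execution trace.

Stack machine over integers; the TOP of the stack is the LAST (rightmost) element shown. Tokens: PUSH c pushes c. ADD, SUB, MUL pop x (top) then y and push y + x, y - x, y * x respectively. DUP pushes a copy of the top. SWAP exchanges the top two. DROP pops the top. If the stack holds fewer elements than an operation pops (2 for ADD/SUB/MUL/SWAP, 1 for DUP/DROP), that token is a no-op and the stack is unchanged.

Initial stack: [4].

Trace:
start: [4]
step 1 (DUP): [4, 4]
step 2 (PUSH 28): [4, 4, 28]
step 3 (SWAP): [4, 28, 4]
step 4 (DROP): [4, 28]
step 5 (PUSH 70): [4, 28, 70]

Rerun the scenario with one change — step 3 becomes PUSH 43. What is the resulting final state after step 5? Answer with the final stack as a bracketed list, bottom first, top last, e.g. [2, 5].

[4, 4, 28, 70]

(re-executing from step 3 with the substitution; state before step 3: [4, 4, 28])
step 3 (PUSH 43): [4, 4, 28, 43]
step 4 (DROP): [4, 4, 28]
step 5 (PUSH 70): [4, 4, 28, 70]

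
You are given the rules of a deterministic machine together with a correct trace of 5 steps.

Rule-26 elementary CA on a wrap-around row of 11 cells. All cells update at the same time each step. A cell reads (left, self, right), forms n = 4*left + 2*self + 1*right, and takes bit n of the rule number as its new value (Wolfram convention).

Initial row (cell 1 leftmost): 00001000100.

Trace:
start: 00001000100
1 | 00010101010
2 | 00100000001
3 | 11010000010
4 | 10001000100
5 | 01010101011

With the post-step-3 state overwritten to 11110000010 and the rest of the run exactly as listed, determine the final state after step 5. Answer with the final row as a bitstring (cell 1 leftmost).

01010101011

state after step 3 := 11110000010
4 | 10001000100
5 | 01010101011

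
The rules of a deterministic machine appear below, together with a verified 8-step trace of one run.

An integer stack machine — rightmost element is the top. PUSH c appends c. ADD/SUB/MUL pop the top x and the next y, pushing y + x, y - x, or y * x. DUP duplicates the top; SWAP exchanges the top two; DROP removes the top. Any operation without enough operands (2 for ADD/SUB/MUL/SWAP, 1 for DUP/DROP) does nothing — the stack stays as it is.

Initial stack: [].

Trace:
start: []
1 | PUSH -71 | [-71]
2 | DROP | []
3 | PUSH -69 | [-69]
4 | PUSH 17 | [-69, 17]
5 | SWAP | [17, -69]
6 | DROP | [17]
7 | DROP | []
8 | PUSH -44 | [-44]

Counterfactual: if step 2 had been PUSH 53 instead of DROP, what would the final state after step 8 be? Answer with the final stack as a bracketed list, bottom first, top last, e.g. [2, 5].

(re-executing from step 2 with the substitution; state before step 2: [-71])
2 | PUSH 53 | [-71, 53]
3 | PUSH -69 | [-71, 53, -69]
4 | PUSH 17 | [-71, 53, -69, 17]
5 | SWAP | [-71, 53, 17, -69]
6 | DROP | [-71, 53, 17]
7 | DROP | [-71, 53]
8 | PUSH -44 | [-71, 53, -44]

[-71, 53, -44]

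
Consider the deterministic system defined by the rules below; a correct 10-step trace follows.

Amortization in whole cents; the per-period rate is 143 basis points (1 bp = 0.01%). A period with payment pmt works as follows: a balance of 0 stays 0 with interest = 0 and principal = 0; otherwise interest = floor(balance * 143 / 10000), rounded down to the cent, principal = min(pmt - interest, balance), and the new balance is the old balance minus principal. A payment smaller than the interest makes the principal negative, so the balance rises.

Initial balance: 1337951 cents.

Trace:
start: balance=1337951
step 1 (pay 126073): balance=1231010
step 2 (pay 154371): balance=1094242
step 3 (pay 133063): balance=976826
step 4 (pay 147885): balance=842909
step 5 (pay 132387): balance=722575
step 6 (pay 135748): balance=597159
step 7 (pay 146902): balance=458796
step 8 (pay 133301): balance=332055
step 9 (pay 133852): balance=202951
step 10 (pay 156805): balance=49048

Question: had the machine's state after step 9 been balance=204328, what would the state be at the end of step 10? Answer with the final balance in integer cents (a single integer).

state after step 9 := balance=204328
step 10 (pay 156805): balance=50444

50444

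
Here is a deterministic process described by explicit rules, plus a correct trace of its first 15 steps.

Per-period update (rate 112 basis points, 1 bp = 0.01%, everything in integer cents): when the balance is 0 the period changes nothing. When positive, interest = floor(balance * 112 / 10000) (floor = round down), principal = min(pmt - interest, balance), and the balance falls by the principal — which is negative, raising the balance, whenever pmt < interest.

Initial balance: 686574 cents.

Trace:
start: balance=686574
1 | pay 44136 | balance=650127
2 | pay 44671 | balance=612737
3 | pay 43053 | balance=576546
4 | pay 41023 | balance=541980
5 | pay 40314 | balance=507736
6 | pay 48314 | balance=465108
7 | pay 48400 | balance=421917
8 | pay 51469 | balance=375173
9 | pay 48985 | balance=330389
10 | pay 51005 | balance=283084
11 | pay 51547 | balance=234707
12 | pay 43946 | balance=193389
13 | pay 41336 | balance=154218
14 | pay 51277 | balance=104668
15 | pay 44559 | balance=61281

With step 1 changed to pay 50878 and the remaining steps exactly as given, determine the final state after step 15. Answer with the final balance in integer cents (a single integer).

53402

(re-executing from step 1 with the substitution; state before step 1: balance=686574)
1 | pay 50878 | balance=643385
2 | pay 44671 | balance=605919
3 | pay 43053 | balance=569652
4 | pay 41023 | balance=535009
5 | pay 40314 | balance=500687
6 | pay 48314 | balance=457980
7 | pay 48400 | balance=414709
8 | pay 51469 | balance=367884
9 | pay 48985 | balance=323019
10 | pay 51005 | balance=275631
11 | pay 51547 | balance=227171
12 | pay 43946 | balance=185769
13 | pay 41336 | balance=146513
14 | pay 51277 | balance=96876
15 | pay 44559 | balance=53402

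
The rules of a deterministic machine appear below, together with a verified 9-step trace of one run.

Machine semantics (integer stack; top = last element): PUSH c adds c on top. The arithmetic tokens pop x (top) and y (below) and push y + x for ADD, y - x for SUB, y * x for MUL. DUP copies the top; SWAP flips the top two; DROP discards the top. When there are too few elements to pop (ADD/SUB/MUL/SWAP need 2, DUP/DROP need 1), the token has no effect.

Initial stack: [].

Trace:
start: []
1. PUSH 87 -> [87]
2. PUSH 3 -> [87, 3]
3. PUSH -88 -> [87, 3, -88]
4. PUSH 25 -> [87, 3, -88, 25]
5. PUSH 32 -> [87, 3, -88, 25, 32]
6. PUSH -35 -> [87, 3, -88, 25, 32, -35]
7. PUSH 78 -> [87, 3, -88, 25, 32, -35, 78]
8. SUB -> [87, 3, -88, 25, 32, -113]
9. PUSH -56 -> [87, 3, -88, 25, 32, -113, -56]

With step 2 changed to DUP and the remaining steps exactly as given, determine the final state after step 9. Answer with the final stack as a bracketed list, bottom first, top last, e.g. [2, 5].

(re-executing from step 2 with the substitution; state before step 2: [87])
2. DUP -> [87, 87]
3. PUSH -88 -> [87, 87, -88]
4. PUSH 25 -> [87, 87, -88, 25]
5. PUSH 32 -> [87, 87, -88, 25, 32]
6. PUSH -35 -> [87, 87, -88, 25, 32, -35]
7. PUSH 78 -> [87, 87, -88, 25, 32, -35, 78]
8. SUB -> [87, 87, -88, 25, 32, -113]
9. PUSH -56 -> [87, 87, -88, 25, 32, -113, -56]

[87, 87, -88, 25, 32, -113, -56]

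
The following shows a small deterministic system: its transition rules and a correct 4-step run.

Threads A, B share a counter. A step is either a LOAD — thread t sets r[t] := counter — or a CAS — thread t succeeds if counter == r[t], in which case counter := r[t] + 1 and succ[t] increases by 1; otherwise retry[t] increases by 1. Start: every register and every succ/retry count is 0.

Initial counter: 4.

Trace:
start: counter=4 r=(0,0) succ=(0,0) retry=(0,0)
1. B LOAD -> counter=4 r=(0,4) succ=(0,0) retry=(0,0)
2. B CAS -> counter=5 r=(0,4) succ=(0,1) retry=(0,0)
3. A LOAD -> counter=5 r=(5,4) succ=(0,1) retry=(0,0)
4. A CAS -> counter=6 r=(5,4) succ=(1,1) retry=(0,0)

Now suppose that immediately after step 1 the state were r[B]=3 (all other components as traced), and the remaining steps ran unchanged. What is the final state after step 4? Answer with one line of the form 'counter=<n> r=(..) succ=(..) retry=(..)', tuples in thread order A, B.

counter=5 r=(4,3) succ=(1,0) retry=(0,1)

state after step 1 := counter=4 r=(0,3) succ=(0,0) retry=(0,0)
2. B CAS -> counter=4 r=(0,3) succ=(0,0) retry=(0,1)
3. A LOAD -> counter=4 r=(4,3) succ=(0,0) retry=(0,1)
4. A CAS -> counter=5 r=(4,3) succ=(1,0) retry=(0,1)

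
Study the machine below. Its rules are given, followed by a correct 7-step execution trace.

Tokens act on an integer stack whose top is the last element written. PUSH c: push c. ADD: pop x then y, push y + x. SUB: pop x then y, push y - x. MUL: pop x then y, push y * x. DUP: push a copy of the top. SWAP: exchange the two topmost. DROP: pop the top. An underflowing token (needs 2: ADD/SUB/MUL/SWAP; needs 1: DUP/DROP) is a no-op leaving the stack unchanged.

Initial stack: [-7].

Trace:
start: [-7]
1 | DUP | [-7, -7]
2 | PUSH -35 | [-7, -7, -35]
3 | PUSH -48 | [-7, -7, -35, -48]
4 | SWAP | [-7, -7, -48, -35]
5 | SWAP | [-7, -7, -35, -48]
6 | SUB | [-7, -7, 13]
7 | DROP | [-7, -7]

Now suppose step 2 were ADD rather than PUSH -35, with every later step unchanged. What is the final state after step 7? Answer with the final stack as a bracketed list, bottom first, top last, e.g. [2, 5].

(re-executing from step 2 with the substitution; state before step 2: [-7, -7])
2 | ADD | [-14]
3 | PUSH -48 | [-14, -48]
4 | SWAP | [-48, -14]
5 | SWAP | [-14, -48]
6 | SUB | [34]
7 | DROP | []

[]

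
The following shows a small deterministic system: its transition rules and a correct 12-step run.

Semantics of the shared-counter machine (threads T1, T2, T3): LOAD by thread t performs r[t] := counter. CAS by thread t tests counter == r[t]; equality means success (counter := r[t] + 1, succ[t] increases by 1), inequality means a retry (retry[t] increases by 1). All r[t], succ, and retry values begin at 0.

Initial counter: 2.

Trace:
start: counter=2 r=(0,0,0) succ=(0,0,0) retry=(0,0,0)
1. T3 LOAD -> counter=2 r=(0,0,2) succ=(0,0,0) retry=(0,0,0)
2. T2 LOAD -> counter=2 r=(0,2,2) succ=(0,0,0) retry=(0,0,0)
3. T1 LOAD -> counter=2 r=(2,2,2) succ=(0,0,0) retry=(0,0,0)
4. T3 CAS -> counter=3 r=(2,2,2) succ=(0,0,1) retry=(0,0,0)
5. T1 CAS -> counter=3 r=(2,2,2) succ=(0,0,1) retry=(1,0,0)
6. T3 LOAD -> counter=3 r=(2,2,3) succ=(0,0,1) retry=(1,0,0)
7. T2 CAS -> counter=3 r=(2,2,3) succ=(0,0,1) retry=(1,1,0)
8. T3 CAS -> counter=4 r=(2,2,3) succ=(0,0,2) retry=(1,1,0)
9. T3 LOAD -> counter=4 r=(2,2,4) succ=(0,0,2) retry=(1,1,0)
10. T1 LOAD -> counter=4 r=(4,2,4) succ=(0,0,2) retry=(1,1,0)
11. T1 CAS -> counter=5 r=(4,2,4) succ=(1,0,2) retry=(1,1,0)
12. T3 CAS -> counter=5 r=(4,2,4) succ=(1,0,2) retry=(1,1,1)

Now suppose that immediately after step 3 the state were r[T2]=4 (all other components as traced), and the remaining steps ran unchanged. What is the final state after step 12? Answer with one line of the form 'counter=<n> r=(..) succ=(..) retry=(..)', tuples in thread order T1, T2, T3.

state after step 3 := counter=2 r=(2,4,2) succ=(0,0,0) retry=(0,0,0)
4. T3 CAS -> counter=3 r=(2,4,2) succ=(0,0,1) retry=(0,0,0)
5. T1 CAS -> counter=3 r=(2,4,2) succ=(0,0,1) retry=(1,0,0)
6. T3 LOAD -> counter=3 r=(2,4,3) succ=(0,0,1) retry=(1,0,0)
7. T2 CAS -> counter=3 r=(2,4,3) succ=(0,0,1) retry=(1,1,0)
8. T3 CAS -> counter=4 r=(2,4,3) succ=(0,0,2) retry=(1,1,0)
9. T3 LOAD -> counter=4 r=(2,4,4) succ=(0,0,2) retry=(1,1,0)
10. T1 LOAD -> counter=4 r=(4,4,4) succ=(0,0,2) retry=(1,1,0)
11. T1 CAS -> counter=5 r=(4,4,4) succ=(1,0,2) retry=(1,1,0)
12. T3 CAS -> counter=5 r=(4,4,4) succ=(1,0,2) retry=(1,1,1)

counter=5 r=(4,4,4) succ=(1,0,2) retry=(1,1,1)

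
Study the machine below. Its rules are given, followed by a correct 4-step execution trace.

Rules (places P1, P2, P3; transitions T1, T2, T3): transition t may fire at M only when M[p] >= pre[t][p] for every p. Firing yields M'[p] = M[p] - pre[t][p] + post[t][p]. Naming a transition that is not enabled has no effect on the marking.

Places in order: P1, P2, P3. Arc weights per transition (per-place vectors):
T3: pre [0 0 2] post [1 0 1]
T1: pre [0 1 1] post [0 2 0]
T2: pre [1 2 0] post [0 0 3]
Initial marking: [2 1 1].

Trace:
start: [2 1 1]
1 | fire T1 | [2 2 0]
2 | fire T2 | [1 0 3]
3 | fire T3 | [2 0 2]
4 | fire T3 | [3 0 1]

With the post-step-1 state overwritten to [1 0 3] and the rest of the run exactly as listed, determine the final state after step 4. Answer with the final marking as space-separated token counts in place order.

state after step 1 := [1 0 3]
2 | fire T2 | [1 0 3]
3 | fire T3 | [2 0 2]
4 | fire T3 | [3 0 1]

3 0 1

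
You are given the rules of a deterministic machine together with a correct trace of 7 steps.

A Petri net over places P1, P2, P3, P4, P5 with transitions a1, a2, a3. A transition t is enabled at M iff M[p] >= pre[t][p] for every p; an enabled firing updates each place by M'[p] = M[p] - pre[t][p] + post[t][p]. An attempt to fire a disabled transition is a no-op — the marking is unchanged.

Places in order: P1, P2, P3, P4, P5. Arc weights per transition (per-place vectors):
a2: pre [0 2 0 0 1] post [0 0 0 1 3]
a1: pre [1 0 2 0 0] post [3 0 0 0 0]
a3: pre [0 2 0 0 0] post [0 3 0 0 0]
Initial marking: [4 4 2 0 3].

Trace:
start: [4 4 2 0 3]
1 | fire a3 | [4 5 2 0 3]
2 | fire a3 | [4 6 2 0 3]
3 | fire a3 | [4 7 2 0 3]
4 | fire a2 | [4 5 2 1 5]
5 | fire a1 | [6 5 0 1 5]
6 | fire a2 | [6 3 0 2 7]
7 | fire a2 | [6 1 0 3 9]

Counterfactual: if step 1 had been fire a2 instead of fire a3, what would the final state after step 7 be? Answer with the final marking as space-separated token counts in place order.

6 0 0 3 9

(re-executing from step 1 with the substitution; state before step 1: [4 4 2 0 3])
1 | fire a2 | [4 2 2 1 5]
2 | fire a3 | [4 3 2 1 5]
3 | fire a3 | [4 4 2 1 5]
4 | fire a2 | [4 2 2 2 7]
5 | fire a1 | [6 2 0 2 7]
6 | fire a2 | [6 0 0 3 9]
7 | fire a2 | [6 0 0 3 9]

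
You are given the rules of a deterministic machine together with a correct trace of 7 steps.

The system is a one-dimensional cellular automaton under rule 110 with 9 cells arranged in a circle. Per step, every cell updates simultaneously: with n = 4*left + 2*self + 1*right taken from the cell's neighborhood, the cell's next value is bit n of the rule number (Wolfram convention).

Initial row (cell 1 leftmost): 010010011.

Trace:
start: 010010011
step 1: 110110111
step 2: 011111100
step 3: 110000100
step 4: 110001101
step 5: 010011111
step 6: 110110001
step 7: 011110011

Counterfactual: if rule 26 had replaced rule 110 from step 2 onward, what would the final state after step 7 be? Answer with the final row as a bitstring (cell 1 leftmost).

(re-executing steps 2..7 under rule 26; state before step 2: 110110111)
step 2: 000100100
step 3: 001011010
step 4: 010010001
step 5: 001101010
step 6: 011000001
step 7: 010100010

010100010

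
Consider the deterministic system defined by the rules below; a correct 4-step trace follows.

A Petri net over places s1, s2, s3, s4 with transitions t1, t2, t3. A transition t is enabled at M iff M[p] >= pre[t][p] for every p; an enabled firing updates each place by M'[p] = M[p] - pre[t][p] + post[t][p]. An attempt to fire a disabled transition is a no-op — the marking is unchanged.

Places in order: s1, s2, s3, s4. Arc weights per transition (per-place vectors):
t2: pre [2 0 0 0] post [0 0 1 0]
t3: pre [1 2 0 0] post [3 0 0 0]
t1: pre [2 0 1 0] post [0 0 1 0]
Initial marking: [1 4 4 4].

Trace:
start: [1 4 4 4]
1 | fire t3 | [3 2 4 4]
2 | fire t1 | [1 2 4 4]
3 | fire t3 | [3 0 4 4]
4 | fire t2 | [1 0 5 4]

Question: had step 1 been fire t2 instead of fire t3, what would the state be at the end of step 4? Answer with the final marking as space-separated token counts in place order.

1 2 5 4

(re-executing from step 1 with the substitution; state before step 1: [1 4 4 4])
1 | fire t2 | [1 4 4 4]
2 | fire t1 | [1 4 4 4]
3 | fire t3 | [3 2 4 4]
4 | fire t2 | [1 2 5 4]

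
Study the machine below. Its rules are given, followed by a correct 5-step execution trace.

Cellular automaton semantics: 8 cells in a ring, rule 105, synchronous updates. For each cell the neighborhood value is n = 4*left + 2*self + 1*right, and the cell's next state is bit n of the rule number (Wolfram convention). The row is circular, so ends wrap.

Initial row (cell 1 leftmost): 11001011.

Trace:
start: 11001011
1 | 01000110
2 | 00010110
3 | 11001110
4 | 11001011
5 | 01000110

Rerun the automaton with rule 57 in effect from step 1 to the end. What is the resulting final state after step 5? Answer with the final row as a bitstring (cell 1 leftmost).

01010101

(re-executing steps 1..5 under rule 57; state before step 1: 11001011)
1 | 00100110
2 | 10010101
3 | 01001011
4 | 10100110
5 | 01010101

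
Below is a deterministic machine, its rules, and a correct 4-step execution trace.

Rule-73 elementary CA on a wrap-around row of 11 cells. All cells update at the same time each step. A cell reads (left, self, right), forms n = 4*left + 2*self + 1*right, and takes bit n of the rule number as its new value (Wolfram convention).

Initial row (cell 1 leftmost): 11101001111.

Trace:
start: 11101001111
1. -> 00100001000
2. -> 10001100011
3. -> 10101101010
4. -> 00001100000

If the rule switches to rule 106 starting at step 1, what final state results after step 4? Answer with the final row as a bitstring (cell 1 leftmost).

11110110001

(re-executing steps 1..4 under rule 106; state before step 1: 11101001111)
1. -> 00110011000
2. -> 01110111000
3. -> 11011101000
4. -> 11110110001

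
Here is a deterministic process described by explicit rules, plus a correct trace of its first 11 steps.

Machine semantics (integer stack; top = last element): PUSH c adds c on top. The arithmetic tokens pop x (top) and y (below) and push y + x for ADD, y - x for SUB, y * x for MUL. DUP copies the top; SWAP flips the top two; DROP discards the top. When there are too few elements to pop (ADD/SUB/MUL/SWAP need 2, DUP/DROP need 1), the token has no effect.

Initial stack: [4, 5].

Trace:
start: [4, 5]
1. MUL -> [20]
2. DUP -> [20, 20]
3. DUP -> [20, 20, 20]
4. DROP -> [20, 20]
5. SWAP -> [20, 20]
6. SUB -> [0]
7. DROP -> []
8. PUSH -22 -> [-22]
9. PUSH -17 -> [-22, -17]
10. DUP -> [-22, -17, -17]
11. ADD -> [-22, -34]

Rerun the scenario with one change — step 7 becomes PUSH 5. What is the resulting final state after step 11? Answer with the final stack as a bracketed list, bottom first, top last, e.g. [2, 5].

(re-executing from step 7 with the substitution; state before step 7: [0])
7. PUSH 5 -> [0, 5]
8. PUSH -22 -> [0, 5, -22]
9. PUSH -17 -> [0, 5, -22, -17]
10. DUP -> [0, 5, -22, -17, -17]
11. ADD -> [0, 5, -22, -34]

[0, 5, -22, -34]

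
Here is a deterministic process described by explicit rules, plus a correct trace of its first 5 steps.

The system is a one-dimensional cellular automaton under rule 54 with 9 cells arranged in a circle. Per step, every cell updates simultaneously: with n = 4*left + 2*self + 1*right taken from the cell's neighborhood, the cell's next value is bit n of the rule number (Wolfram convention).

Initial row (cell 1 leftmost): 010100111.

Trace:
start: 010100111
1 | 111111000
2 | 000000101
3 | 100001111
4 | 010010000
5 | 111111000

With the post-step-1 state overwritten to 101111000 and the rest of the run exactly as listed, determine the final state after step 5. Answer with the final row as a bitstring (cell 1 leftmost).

state after step 1 := 101111000
2 | 110000101
3 | 001001110
4 | 011110001
5 | 100001011

100001011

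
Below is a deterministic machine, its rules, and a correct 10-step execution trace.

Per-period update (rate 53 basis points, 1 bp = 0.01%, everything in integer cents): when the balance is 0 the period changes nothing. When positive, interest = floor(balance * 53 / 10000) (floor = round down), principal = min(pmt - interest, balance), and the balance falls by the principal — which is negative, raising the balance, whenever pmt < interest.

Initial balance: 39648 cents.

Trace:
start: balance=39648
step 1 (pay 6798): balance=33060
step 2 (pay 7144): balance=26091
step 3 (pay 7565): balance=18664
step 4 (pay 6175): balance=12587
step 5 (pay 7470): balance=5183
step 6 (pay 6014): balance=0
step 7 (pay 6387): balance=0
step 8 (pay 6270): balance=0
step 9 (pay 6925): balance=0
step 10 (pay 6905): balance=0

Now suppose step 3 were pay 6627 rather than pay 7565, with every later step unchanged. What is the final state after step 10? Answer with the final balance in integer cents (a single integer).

0

(re-executing from step 3 with the substitution; state before step 3: balance=26091)
step 3 (pay 6627): balance=19602
step 4 (pay 6175): balance=13530
step 5 (pay 7470): balance=6131
step 6 (pay 6014): balance=149
step 7 (pay 6387): balance=0
step 8 (pay 6270): balance=0
step 9 (pay 6925): balance=0
step 10 (pay 6905): balance=0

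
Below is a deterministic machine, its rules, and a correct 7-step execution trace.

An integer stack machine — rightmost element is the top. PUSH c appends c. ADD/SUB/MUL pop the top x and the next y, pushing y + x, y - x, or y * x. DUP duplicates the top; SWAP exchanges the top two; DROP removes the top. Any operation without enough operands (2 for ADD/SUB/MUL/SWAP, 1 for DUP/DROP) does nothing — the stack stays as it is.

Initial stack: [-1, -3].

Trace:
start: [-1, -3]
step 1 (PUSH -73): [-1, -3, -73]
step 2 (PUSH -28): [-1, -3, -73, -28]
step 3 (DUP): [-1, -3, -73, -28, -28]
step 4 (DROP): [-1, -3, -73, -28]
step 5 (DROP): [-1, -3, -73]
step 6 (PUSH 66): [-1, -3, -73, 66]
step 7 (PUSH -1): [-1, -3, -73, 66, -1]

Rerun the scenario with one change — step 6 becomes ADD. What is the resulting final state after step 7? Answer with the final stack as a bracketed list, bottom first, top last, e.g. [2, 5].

(re-executing from step 6 with the substitution; state before step 6: [-1, -3, -73])
step 6 (ADD): [-1, -76]
step 7 (PUSH -1): [-1, -76, -1]

[-1, -76, -1]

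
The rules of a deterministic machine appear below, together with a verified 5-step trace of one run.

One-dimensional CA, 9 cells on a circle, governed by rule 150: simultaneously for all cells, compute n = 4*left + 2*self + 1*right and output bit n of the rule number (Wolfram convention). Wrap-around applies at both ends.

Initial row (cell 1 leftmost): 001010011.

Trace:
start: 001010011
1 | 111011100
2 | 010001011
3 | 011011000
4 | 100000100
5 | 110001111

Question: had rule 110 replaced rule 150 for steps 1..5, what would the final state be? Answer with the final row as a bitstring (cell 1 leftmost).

000000111

(re-executing steps 1..5 under rule 110; state before step 1: 001010011)
1 | 011110111
2 | 110011101
3 | 010110111
4 | 111111101
5 | 000000111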